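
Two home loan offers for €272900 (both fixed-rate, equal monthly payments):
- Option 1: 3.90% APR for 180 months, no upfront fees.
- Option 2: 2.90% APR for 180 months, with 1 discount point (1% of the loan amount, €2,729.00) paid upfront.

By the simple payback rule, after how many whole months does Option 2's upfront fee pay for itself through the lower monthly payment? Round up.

21 months

Option 1: at 3.90% the monthly rate is 0.0032500, so the payment is 272,900 × 0.0032500 / (1 − 1.0032500^−180) = €2,004.96.
Option 2: monthly rate = 2.9%/12 = 0.0024167; payment = 272,900 × 0.0024167 / (1 − (1+0.0024167)^−180) = €1,871.50.
Monthly savings = €2,004.96 − €1,871.50 = €133.46.
Break-even = €2,729.00 / €133.46 = 20.45 → 21 months.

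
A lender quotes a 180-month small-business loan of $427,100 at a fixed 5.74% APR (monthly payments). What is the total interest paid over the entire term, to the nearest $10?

At 5.74% the monthly rate is 0.0047833, so the payment is 427,100 × 0.0047833 / (1 − 1.0047833^−180) = $3,544.39.
Total paid = 180 × $3,544.39 = $637,990.20; interest = $637,990.20 − $427,100 = $210,890.20.

$210,890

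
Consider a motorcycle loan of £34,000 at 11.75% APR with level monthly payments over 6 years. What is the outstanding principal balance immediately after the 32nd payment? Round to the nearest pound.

£21,767

With monthly rate i = 11.75%/12 = 0.0097917, the balance after k of n payments is P · [(1+i)^n − (1+i)^k] / [(1+i)^n − 1].
(1+0.0097917)^72 = 2.01691840 and (1+0.0097917)^32 = 1.36589412, so the balance is 34,000 × (2.01691840 − 1.36589412) / (2.01691840 − 1) = £21,766.57.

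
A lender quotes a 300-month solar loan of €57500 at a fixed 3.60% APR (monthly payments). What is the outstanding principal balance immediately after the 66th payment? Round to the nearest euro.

€48,869

With monthly rate i = 3.6%/12 = 0.0030000, the balance after k of n payments is P · [(1+i)^n − (1+i)^k] / [(1+i)^n − 1].
(1+0.0030000)^300 = 2.45629150 and (1+0.0030000)^66 = 1.21860114, so the balance is 57,500 × (2.45629150 − 1.21860114) / (2.45629150 − 1) = €48,868.78.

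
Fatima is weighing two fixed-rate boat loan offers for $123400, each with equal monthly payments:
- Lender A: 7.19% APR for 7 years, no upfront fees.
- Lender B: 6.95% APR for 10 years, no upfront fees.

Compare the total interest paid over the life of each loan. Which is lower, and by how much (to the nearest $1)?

Lender A: at 7.19% the monthly rate is 0.0059917, so the payment is 123,400 × 0.0059917 / (1 − 1.0059917^−84) = $1,873.92.
Total interest on Lender A = 84 × $1,873.92 − $123,400 = $34,009.28.
Lender B: at 6.95% the monthly rate is 0.0057917, so the payment is 123,400 × 0.0057917 / (1 − 1.0057917^−120) = $1,429.60.
Total interest on Lender B = 120 × $1,429.60 − $123,400 = $48,152.00.
Lender A is lower by $14,142.72.

Lender A by $14,143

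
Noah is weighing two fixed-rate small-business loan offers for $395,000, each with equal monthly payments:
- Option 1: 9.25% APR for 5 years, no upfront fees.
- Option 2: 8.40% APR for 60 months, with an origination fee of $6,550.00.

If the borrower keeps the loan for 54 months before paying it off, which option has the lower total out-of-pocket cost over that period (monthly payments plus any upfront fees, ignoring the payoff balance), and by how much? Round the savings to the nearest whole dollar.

Option 1: at 9.25% the monthly rate is 0.0077083, so the payment is 395,000 × 0.0077083 / (1 − 1.0077083^−60) = $8,247.56.
Option 2: monthly rate = 8.4%/12 = 0.0070000; payment = 395,000 × 0.0070000 / (1 − (1+0.0070000)^−60) = $8,085.01.
Over 54 months: Option 1 costs 54 × $8,247.56 = $445,368.24; Option 2 costs 54 × $8,085.01 + $6,550.00 = $443,140.54.
Option 2 is cheaper by $445,368.24 − $443,140.54 = $2,227.70.

Option 2 by $2,228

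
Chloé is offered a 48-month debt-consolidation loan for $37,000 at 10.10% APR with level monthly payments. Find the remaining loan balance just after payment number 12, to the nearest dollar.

With monthly rate i = 10.1%/12 = 0.0084167, the balance after k of n payments is P · [(1+i)^n − (1+i)^k] / [(1+i)^n − 1].
(1+0.0084167)^48 = 1.49527377 and (1+0.0084167)^12 = 1.10580915, so the balance is 37,000 × (1.49527377 − 1.10580915) / (1.49527377 − 1) = $29,095.41.

$29,095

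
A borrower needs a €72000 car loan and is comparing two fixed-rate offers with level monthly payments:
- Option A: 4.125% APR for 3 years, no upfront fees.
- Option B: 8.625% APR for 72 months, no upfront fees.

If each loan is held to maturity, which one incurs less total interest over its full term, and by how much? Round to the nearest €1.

Option A: monthly rate = 4.125%/12 = 0.0034375; payment = 72,000 × 0.0034375 / (1 − (1+0.0034375)^−36) = €2,129.73.
Total interest on Option A = 36 × €2,129.73 − €72,000 = €4,670.28.
Option B: at 8.625% the monthly rate is 0.0071875, so the payment is 72,000 × 0.0071875 / (1 − 1.0071875^−72) = €1,284.48.
Total interest on Option B = 72 × €1,284.48 − €72,000 = €20,482.56.
Option A is lower by €15,812.28.

Option A by €15,812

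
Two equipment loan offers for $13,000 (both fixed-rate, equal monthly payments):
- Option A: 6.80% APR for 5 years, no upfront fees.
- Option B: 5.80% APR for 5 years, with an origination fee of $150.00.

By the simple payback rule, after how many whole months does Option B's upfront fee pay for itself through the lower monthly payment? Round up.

25 months

Option A: at 6.80% the monthly rate is 0.0056667, so the payment is 13,000 × 0.0056667 / (1 − 1.0056667^−60) = $256.19.
Option B: monthly rate = 5.8%/12 = 0.0048333; payment = 13,000 × 0.0048333 / (1 − (1+0.0048333)^−60) = $250.12.
Monthly savings = $256.19 − $250.12 = $6.07.
Break-even = $150.00 / $6.07 = 24.71 → 25 months.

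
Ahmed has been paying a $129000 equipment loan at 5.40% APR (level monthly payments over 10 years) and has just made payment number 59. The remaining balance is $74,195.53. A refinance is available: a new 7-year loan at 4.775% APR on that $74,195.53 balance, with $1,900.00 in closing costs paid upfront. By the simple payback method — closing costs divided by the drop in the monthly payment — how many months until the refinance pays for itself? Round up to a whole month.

6 months

Current payment = 129,000 × 5.4%/12 / (1 − (1+0.0045000)^−120) = $1,393.61.
Refinanced payment = 74,195.53 × 0.0039792 / (1 − (1+0.0039792)^−84) = $1,040.85.
Monthly savings = $1,393.61 − $1,040.85 = $352.76.
Break-even = $1,900.00 / $352.76 = 5.39 → 6 months.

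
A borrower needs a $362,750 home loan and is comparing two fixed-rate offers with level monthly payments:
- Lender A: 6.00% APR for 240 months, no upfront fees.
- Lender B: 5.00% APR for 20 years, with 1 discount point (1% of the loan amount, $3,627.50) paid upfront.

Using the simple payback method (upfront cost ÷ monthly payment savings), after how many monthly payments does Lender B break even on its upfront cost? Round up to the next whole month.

18 months

Lender A: at 6.00% the monthly rate is 0.0050000, so the payment is 362,750 × 0.0050000 / (1 − 1.0050000^−240) = $2,598.85.
Lender B: monthly rate = 5%/12 = 0.0041667; payment = 362,750 × 0.0041667 / (1 − (1+0.0041667)^−240) = $2,393.99.
Monthly savings = $2,598.85 − $2,393.99 = $204.86.
Break-even = $3,627.50 / $204.86 = 17.71 → 18 months.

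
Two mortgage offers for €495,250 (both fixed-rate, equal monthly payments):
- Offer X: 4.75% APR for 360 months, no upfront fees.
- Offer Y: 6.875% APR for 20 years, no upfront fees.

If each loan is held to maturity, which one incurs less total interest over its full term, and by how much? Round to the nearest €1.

Offer Y by €17,422

Offer X: monthly rate = 4.75%/12 = 0.0039583; payment = 495,250 × 0.0039583 / (1 − (1+0.0039583)^−360) = €2,583.46.
Total interest on Offer X = 360 × €2,583.46 − €495,250 = €434,795.60.
Offer Y: at 6.875% the monthly rate is 0.0057292, so the payment is 495,250 × 0.0057292 / (1 − 1.0057292^−240) = €3,802.60.
Total interest on Offer Y = 240 × €3,802.60 − €495,250 = €417,374.00.
Offer Y is lower by €17,421.60.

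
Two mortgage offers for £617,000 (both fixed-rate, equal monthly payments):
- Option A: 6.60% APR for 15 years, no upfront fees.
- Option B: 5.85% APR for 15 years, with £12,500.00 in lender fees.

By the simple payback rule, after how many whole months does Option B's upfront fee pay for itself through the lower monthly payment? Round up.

50 months

Option A: at 6.60% the monthly rate is 0.0055000, so the payment is 617,000 × 0.0055000 / (1 − 1.0055000^−180) = £5,408.71.
Option B: monthly rate = 5.85%/12 = 0.0048750; payment = 617,000 × 0.0048750 / (1 − (1+0.0048750)^−180) = £5,156.73.
Monthly savings = £5,408.71 − £5,156.73 = £251.98.
Break-even = £12,500.00 / £251.98 = 49.61 → 50 months.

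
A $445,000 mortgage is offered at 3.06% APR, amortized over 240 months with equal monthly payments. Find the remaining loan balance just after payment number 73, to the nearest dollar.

$337,105

With monthly rate i = 3.06%/12 = 0.0025500, the balance after k of n payments is P · [(1+i)^n − (1+i)^k] / [(1+i)^n − 1].
(1+0.0025500)^240 = 1.84267998 and (1+0.0025500)^73 = 1.20431755, so the balance is 445,000 × (1.84267998 − 1.20431755) / (1.84267998 − 1) = $337,104.58.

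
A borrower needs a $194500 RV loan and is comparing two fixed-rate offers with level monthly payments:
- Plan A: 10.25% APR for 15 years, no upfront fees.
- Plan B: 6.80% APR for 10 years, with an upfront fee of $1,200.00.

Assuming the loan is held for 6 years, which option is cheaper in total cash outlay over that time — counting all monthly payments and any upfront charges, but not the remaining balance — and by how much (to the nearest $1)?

Plan A: monthly rate = 10.25%/12 = 0.0085417; payment = 194,500 × 0.0085417 / (1 − (1+0.0085417)^−180) = $2,119.95.
Plan B: monthly rate = 6.8%/12 = 0.0056667; payment = 194,500 × 0.0056667 / (1 − (1+0.0056667)^−120) = $2,238.31.
Over 72 months: Plan A costs 72 × $2,119.95 = $152,636.40; Plan B costs 72 × $2,238.31 + $1,200.00 = $162,358.32.
Plan A is cheaper by $162,358.32 − $152,636.40 = $9,721.92.

Plan A by $9,722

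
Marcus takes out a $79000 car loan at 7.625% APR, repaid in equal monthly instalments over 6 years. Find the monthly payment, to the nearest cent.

$1,370.71

Monthly rate = 7.625%/12 = 0.0063542; payment = 79,000 × 0.0063542 / (1 − (1+0.0063542)^−72) = $1,370.71.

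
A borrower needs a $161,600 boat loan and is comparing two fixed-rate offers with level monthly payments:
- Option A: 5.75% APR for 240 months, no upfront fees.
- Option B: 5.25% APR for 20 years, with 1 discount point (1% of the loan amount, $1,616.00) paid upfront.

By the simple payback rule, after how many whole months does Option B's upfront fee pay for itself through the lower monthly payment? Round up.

36 months

Option A: monthly rate = 5.75%/12 = 0.0047917; payment = 161,600 × 0.0047917 / (1 − (1+0.0047917)^−240) = $1,134.57.
Option B: at 5.25% the monthly rate is 0.0043750, so the payment is 161,600 × 0.0043750 / (1 − 1.0043750^−240) = $1,088.93.
Monthly savings = $1,134.57 − $1,088.93 = $45.64.
Break-even = $1,616.00 / $45.64 = 35.41 → 36 months.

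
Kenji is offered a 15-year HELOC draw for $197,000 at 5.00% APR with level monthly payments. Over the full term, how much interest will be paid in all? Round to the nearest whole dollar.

$83,415

Monthly rate = 5%/12 = 0.0041667; payment = 197,000 × 0.0041667 / (1 − (1+0.0041667)^−180) = $1,557.86.
Total paid = 180 × $1,557.86 = $280,414.80; interest = $280,414.80 − $197,000 = $83,414.80.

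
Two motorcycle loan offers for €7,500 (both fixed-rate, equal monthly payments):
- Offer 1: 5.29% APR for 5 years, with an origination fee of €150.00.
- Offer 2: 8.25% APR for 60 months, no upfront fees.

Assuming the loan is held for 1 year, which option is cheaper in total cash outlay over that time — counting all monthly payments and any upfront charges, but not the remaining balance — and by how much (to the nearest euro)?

Offer 2 by €25

Offer 1: monthly rate = 5.29%/12 = 0.0044083; payment = 7,500 × 0.0044083 / (1 − (1+0.0044083)^−60) = €142.53.
Offer 2: monthly rate = 8.25%/12 = 0.0068750; payment = 7,500 × 0.0068750 / (1 − (1+0.0068750)^−60) = €152.97.
Over 12 months: Offer 1 costs 12 × €142.53 + €150.00 = €1,860.36; Offer 2 costs 12 × €152.97 = €1,835.64.
Offer 2 is cheaper by €1,860.36 − €1,835.64 = €24.72.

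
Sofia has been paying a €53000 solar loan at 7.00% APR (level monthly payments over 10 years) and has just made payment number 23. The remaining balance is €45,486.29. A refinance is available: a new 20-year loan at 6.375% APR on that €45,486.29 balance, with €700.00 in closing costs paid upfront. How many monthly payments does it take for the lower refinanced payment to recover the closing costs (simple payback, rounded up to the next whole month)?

Current payment = 53,000 × 7%/12 / (1 − (1+0.0058333)^−120) = €615.37.
Refinanced payment = 45,486.29 × 0.0053125 / (1 − (1+0.0053125)^−240) = €335.79.
Monthly savings = €615.37 − €335.79 = €279.58.
Break-even = €700.00 / €279.58 = 2.50 → 3 months.

3 months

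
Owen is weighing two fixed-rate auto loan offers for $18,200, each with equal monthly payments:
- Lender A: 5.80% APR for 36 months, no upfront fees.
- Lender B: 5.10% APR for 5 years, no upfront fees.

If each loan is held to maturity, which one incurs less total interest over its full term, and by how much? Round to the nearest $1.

Lender A by $784

Lender A: monthly rate = 5.8%/12 = 0.0048333; payment = 18,200 × 0.0048333 / (1 − (1+0.0048333)^−36) = $552.03.
Total interest on Lender A = 36 × $552.03 − $18,200 = $1,673.08.
Lender B: monthly rate = 5.1%/12 = 0.0042500; payment = 18,200 × 0.0042500 / (1 − (1+0.0042500)^−60) = $344.29.
Total interest on Lender B = 60 × $344.29 − $18,200 = $2,457.40.
Lender A is lower by $784.32.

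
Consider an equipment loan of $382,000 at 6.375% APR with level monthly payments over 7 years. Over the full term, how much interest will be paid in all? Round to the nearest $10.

$92,550

Monthly rate = 6.375%/12 = 0.0053125; payment = 382,000 × 0.0053125 / (1 − (1+0.0053125)^−84) = $5,649.40.
Total paid = 84 × $5,649.40 = $474,549.60; interest = $474,549.60 − $382,000 = $92,549.60.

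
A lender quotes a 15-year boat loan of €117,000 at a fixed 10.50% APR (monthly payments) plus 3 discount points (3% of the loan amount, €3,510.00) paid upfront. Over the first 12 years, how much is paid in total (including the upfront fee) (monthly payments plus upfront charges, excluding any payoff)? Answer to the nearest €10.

Monthly rate = 10.5%/12 = 0.0087500; payment = 117,000 × 0.0087500 / (1 − (1+0.0087500)^−180) = €1,293.32.
Total outlay = 144 × €1,293.32 + €3,510.00 = €189,748.08.

€189,750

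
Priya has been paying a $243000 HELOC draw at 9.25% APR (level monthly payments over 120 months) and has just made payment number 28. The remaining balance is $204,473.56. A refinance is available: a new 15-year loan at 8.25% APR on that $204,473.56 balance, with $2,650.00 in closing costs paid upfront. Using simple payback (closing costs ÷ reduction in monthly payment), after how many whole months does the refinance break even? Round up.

Current payment = 243,000 × 9.25%/12 / (1 − (1+0.0077083)^−120) = $3,111.20.
Refinanced payment = 204,473.56 × 0.0068750 / (1 − (1+0.0068750)^−180) = $1,983.68.
Monthly savings = $3,111.20 − $1,983.68 = $1,127.52.
Break-even = $2,650.00 / $1,127.52 = 2.35 → 3 months.

3 months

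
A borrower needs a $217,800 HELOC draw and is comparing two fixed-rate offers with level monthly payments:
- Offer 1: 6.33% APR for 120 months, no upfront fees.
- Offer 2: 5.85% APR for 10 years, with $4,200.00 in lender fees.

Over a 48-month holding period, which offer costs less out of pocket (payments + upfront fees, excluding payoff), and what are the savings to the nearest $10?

Offer 1 by $1,670

Offer 1: monthly rate = 6.33%/12 = 0.0052750; payment = 217,800 × 0.0052750 / (1 − (1+0.0052750)^−120) = $2,454.28.
Offer 2: monthly rate = 5.85%/12 = 0.0048750; payment = 217,800 × 0.0048750 / (1 − (1+0.0048750)^−120) = $2,401.65.
Over 48 months: Offer 1 costs 48 × $2,454.28 = $117,805.44; Offer 2 costs 48 × $2,401.65 + $4,200.00 = $119,479.20.
Offer 1 is cheaper by $119,479.20 − $117,805.44 = $1,673.76.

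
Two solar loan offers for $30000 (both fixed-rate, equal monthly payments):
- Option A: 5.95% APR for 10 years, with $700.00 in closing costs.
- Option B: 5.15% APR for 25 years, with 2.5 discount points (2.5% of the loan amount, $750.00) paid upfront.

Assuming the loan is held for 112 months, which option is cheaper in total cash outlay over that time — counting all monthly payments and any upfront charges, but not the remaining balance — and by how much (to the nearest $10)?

Option B by $17,230

Option A: at 5.95% the monthly rate is 0.0049583, so the payment is 30,000 × 0.0049583 / (1 − 1.0049583^−120) = $332.31.
Option B: monthly rate = 5.15%/12 = 0.0042917; payment = 30,000 × 0.0042917 / (1 − (1+0.0042917)^−300) = $178.01.
Over 112 months: Option A costs 112 × $332.31 + $700.00 = $37,918.72; Option B costs 112 × $178.01 + $750.00 = $20,687.12.
Option B is cheaper by $37,918.72 − $20,687.12 = $17,231.60.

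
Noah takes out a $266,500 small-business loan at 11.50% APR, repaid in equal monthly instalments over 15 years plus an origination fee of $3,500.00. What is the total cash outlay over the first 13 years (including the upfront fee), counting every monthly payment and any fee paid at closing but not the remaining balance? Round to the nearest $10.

$489,160

Monthly rate = 11.5%/12 = 0.0095833; payment = 266,500 × 0.0095833 / (1 − (1+0.0095833)^−180) = $3,113.23.
Total outlay = 156 × $3,113.23 + $3,500.00 = $489,163.88.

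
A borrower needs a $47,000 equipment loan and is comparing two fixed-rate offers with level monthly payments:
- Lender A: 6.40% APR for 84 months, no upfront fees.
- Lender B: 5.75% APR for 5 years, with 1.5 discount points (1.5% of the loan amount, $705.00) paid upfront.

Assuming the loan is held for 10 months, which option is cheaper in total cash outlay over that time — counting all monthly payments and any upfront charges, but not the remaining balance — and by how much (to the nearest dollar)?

Lender A: at 6.40% the monthly rate is 0.0053333, so the payment is 47,000 × 0.0053333 / (1 − 1.0053333^−84) = $695.65.
Lender B: at 5.75% the monthly rate is 0.0047917, so the payment is 47,000 × 0.0047917 / (1 − 1.0047917^−60) = $903.19.
Over 10 months: Lender A costs 10 × $695.65 = $6,956.50; Lender B costs 10 × $903.19 + $705.00 = $9,736.90.
Lender A is cheaper by $9,736.90 − $6,956.50 = $2,780.40.

Lender A by $2,780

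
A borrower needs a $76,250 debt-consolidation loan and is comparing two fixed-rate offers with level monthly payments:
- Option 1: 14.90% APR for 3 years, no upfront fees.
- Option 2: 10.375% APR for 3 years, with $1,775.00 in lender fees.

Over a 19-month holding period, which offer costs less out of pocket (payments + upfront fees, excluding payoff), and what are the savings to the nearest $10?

Option 1: monthly rate = 14.9%/12 = 0.0124167; payment = 76,250 × 0.0124167 / (1 − (1+0.0124167)^−36) = $2,639.50.
Option 2: monthly rate = 10.375%/12 = 0.0086458; payment = 76,250 × 0.0086458 / (1 − (1+0.0086458)^−36) = $2,473.82.
Over 19 months: Option 1 costs 19 × $2,639.50 = $50,150.50; Option 2 costs 19 × $2,473.82 + $1,775.00 = $48,777.58.
Option 2 is cheaper by $50,150.50 − $48,777.58 = $1,372.92.

Option 2 by $1,370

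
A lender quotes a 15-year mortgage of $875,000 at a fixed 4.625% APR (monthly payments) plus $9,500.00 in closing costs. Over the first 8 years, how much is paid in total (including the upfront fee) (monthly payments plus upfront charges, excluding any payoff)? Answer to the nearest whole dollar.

At 4.625% the monthly rate is 0.0038542, so the payment is 875,000 × 0.0038542 / (1 − 1.0038542^−180) = $6,749.73.
Total outlay = 96 × $6,749.73 + $9,500.00 = $657,474.08.

$657,474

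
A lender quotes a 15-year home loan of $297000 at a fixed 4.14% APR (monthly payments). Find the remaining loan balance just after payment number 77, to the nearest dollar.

With monthly rate i = 4.14%/12 = 0.0034500, the balance after k of n payments is P · [(1+i)^n − (1+i)^k] / [(1+i)^n − 1].
(1+0.0034500)^180 = 1.85880021 and (1+0.0034500)^77 = 1.30368231, so the balance is 297,000 × (1.85880021 − 1.30368231) / (1.85880021 − 1) = $191,977.15.

$191,977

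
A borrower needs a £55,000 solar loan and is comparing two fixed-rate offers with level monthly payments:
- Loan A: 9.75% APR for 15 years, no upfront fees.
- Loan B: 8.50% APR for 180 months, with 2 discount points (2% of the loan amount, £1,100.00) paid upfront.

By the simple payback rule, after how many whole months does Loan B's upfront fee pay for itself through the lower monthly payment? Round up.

Loan A: monthly rate = 9.75%/12 = 0.0081250; payment = 55,000 × 0.0081250 / (1 − (1+0.0081250)^−180) = £582.65.
Loan B: monthly rate = 8.5%/12 = 0.0070833; payment = 55,000 × 0.0070833 / (1 − (1+0.0070833)^−180) = £541.61.
Monthly savings = £582.65 − £541.61 = £41.04.
Break-even = £1,100.00 / £41.04 = 26.80 → 27 months.

27 months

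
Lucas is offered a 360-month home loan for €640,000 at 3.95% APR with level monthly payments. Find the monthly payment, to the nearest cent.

€3,037.04

Monthly rate = 3.95%/12 = 0.0032917; payment = 640,000 × 0.0032917 / (1 − (1+0.0032917)^−360) = €3,037.04.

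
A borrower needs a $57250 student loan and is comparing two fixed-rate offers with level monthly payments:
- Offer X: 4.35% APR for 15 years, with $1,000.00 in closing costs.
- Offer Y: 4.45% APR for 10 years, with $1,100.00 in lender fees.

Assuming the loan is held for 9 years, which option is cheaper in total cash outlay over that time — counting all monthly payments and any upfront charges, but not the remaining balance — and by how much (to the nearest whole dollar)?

Offer X by $17,204

Offer X: at 4.35% the monthly rate is 0.0036250, so the payment is 57,250 × 0.0036250 / (1 − 1.0036250^−180) = $433.58.
Offer Y: monthly rate = 4.45%/12 = 0.0037083; payment = 57,250 × 0.0037083 / (1 − (1+0.0037083)^−120) = $591.95.
Over 108 months: Offer X costs 108 × $433.58 + $1,000.00 = $47,826.64; Offer Y costs 108 × $591.95 + $1,100.00 = $65,030.60.
Offer X is cheaper by $65,030.60 − $47,826.64 = $17,203.96.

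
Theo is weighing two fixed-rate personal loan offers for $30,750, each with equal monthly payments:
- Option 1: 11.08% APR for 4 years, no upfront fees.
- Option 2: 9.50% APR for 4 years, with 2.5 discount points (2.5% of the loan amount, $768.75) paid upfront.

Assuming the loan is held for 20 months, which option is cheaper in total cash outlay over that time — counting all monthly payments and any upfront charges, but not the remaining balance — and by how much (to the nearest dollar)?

Option 1 by $301

Option 1: at 11.08% the monthly rate is 0.0092333, so the payment is 30,750 × 0.0092333 / (1 − 1.0092333^−48) = $795.94.
Option 2: at 9.50% the monthly rate is 0.0079167, so the payment is 30,750 × 0.0079167 / (1 − 1.0079167^−48) = $772.54.
Over 20 months: Option 1 costs 20 × $795.94 = $15,918.80; Option 2 costs 20 × $772.54 + $768.75 = $16,219.55.
Option 1 is cheaper by $16,219.55 − $15,918.80 = $300.75.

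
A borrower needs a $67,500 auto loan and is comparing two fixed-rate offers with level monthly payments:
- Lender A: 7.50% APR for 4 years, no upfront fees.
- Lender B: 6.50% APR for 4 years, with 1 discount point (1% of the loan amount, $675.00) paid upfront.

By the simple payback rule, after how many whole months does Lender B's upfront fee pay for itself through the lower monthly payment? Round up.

22 months

Lender A: monthly rate = 7.5%/12 = 0.0062500; payment = 67,500 × 0.0062500 / (1 − (1+0.0062500)^−48) = $1,632.08.
Lender B: at 6.50% the monthly rate is 0.0054167, so the payment is 67,500 × 0.0054167 / (1 − 1.0054167^−48) = $1,600.76.
Monthly savings = $1,632.08 − $1,600.76 = $31.32.
Break-even = $675.00 / $31.32 = 21.55 → 22 months.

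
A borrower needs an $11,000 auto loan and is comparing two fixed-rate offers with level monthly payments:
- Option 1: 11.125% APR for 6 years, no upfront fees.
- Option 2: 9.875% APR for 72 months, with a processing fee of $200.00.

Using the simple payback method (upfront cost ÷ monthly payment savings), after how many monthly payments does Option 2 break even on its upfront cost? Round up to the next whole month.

Option 1: monthly rate = 11.125%/12 = 0.0092708; payment = 11,000 × 0.0092708 / (1 − (1+0.0092708)^−72) = $210.08.
Option 2: monthly rate = 9.875%/12 = 0.0082292; payment = 11,000 × 0.0082292 / (1 − (1+0.0082292)^−72) = $203.09.
Monthly savings = $210.08 − $203.09 = $6.99.
Break-even = $200.00 / $6.99 = 28.61 → 29 months.

29 months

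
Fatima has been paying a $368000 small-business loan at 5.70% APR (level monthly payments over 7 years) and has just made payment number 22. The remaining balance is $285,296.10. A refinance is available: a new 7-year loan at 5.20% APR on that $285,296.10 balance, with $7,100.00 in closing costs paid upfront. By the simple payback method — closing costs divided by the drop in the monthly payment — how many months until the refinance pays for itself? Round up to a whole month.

6 months

Current payment = 368,000 × 5.7%/12 / (1 − (1+0.0047500)^−84) = $5,323.18.
Refinanced payment = 285,296.10 × 0.0043333 / (1 − (1+0.0043333)^−84) = $4,059.21.
Monthly savings = $5,323.18 − $4,059.21 = $1,263.97.
Break-even = $7,100.00 / $1,263.97 = 5.62 → 6 months.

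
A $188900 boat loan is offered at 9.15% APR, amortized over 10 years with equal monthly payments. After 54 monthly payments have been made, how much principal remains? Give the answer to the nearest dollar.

$124,529

With monthly rate i = 9.15%/12 = 0.0076250, the balance after k of n payments is P · [(1+i)^n − (1+i)^k] / [(1+i)^n − 1].
(1+0.0076250)^120 = 2.48812445 and (1+0.0076250)^54 = 1.50710130, so the balance is 188,900 × (2.48812445 − 1.50710130) / (2.48812445 − 1) = $124,529.42.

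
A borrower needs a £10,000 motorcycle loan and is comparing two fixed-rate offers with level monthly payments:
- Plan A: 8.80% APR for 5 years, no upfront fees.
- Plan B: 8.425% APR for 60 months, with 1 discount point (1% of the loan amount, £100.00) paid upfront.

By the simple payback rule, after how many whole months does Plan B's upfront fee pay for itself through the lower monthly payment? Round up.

Plan A: monthly rate = 8.8%/12 = 0.0073333; payment = 10,000 × 0.0073333 / (1 − (1+0.0073333)^−60) = £206.61.
Plan B: at 8.425% the monthly rate is 0.0070208, so the payment is 10,000 × 0.0070208 / (1 − 1.0070208^−60) = £204.80.
Monthly savings = £206.61 − £204.80 = £1.81.
Break-even = £100.00 / £1.81 = 55.25 → 56 months.

56 months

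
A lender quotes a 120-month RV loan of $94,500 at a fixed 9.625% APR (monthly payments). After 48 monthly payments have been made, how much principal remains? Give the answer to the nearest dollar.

With monthly rate i = 9.625%/12 = 0.0080208, the balance after k of n payments is P · [(1+i)^n − (1+i)^k] / [(1+i)^n − 1].
(1+0.0080208)^120 = 2.60820042 and (1+0.0080208)^48 = 1.46735901, so the balance is 94,500 × (2.60820042 − 1.46735901) / (2.60820042 − 1) = $67,037.36.

$67,037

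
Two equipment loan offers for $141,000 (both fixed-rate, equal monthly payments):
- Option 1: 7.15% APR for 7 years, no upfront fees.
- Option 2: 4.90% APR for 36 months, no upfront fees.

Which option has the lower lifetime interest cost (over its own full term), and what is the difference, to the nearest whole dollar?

Option 1: monthly rate = 7.15%/12 = 0.0059583; payment = 141,000 × 0.0059583 / (1 − (1+0.0059583)^−84) = $2,138.42.
Total interest on Option 1 = 84 × $2,138.42 − $141,000 = $38,627.28.
Option 2: monthly rate = 4.9%/12 = 0.0040833; payment = 141,000 × 0.0040833 / (1 − (1+0.0040833)^−36) = $4,219.57.
Total interest on Option 2 = 36 × $4,219.57 − $141,000 = $10,904.52.
Option 2 is lower by $27,722.76.

Option 2 by $27,723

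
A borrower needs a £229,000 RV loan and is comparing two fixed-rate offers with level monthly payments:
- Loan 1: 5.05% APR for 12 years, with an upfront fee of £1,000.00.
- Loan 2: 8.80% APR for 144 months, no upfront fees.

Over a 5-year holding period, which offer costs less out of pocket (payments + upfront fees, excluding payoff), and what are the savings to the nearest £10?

Loan 1: monthly rate = 5.05%/12 = 0.0042083; payment = 229,000 × 0.0042083 / (1 − (1+0.0042083)^−144) = £2,123.75.
Loan 2: monthly rate = 8.8%/12 = 0.0073333; payment = 229,000 × 0.0073333 / (1 − (1+0.0073333)^−144) = £2,580.36.
Over 60 months: Loan 1 costs 60 × £2,123.75 + £1,000.00 = £128,425.00; Loan 2 costs 60 × £2,580.36 = £154,821.60.
Loan 1 is cheaper by £154,821.60 − £128,425.00 = £26,396.60.

Loan 1 by £26,400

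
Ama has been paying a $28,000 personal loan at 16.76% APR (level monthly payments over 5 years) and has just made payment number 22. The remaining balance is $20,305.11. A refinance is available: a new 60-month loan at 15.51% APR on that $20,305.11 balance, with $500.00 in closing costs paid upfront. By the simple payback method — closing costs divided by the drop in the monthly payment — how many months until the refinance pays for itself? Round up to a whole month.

3 months

Current payment = 28,000 × 16.76%/12 / (1 − (1+0.0139667)^−60) = $692.26.
Refinanced payment = 20,305.11 × 0.0129250 / (1 − (1+0.0129250)^−60) = $488.51.
Monthly savings = $692.26 − $488.51 = $203.75.
Break-even = $500.00 / $203.75 = 2.45 → 3 months.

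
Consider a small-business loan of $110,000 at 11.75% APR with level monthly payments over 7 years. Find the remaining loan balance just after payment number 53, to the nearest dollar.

With monthly rate i = 11.75%/12 = 0.0097917, the balance after k of n payments is P · [(1+i)^n − (1+i)^k] / [(1+i)^n − 1].
(1+0.0097917)^84 = 2.26709499 and (1+0.0097917)^53 = 1.67604033, so the balance is 110,000 × (2.26709499 − 1.67604033) / (2.26709499 − 1) = $51,311.08.

$51,311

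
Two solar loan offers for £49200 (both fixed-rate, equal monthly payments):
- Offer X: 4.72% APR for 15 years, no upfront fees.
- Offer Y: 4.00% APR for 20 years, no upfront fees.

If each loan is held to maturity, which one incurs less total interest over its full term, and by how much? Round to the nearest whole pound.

Offer X by £2,806

Offer X: at 4.72% the monthly rate is 0.0039333, so the payment is 49,200 × 0.0039333 / (1 − 1.0039333^−180) = £381.93.
Total interest on Offer X = 180 × £381.93 − £49,200 = £19,547.40.
Offer Y: monthly rate = 4%/12 = 0.0033333; payment = 49,200 × 0.0033333 / (1 − (1+0.0033333)^−240) = £298.14.
Total interest on Offer Y = 240 × £298.14 − £49,200 = £22,353.60.
Offer X is lower by £2,806.20.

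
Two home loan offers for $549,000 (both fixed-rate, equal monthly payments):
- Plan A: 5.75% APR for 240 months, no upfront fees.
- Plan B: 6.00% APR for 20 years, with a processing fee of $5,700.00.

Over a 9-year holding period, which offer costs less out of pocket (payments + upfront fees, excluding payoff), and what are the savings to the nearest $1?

Plan A by $14,207

Plan A: monthly rate = 5.75%/12 = 0.0047917; payment = 549,000 × 0.0047917 / (1 − (1+0.0047917)^−240) = $3,854.44.
Plan B: at 6.00% the monthly rate is 0.0050000, so the payment is 549,000 × 0.0050000 / (1 − 1.0050000^−240) = $3,933.21.
Over 108 months: Plan A costs 108 × $3,854.44 = $416,279.52; Plan B costs 108 × $3,933.21 + $5,700.00 = $430,486.68.
Plan A is cheaper by $430,486.68 − $416,279.52 = $14,207.16.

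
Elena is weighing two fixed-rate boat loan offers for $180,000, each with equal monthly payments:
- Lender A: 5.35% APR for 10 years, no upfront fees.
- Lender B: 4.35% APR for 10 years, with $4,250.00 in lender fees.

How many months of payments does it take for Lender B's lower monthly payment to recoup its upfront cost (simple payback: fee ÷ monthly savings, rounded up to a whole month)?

Lender A: monthly rate = 5.35%/12 = 0.0044583; payment = 180,000 × 0.0044583 / (1 − (1+0.0044583)^−120) = $1,940.12.
Lender B: at 4.35% the monthly rate is 0.0036250, so the payment is 180,000 × 0.0036250 / (1 − 1.0036250^−120) = $1,852.50.
Monthly savings = $1,940.12 − $1,852.50 = $87.62.
Break-even = $4,250.00 / $87.62 = 48.50 → 49 months.

49 months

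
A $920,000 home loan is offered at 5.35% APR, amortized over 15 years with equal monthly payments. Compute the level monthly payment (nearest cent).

At 5.35% the monthly rate is 0.0044583, so the payment is 920,000 × 0.0044583 / (1 − 1.0044583^−180) = $7,444.14.

$7,444.14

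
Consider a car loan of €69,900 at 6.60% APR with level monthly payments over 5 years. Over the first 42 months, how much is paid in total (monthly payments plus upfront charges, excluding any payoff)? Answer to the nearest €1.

Monthly rate = 6.6%/12 = 0.0055000; payment = 69,900 × 0.0055000 / (1 − (1+0.0055000)^−60) = €1,370.95.
Total outlay = 42 × €1,370.95 = €57,579.90.

€57,580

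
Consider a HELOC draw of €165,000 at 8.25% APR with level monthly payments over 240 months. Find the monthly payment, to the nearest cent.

Monthly rate = 8.25%/12 = 0.0068750; payment = 165,000 × 0.0068750 / (1 − (1+0.0068750)^−240) = €1,405.91.

€1,405.91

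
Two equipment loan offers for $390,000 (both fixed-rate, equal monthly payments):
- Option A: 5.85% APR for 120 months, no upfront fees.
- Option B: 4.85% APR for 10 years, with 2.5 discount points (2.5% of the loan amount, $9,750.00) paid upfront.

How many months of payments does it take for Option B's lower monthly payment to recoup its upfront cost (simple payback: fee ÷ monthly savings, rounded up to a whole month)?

Option A: monthly rate = 5.85%/12 = 0.0048750; payment = 390,000 × 0.0048750 / (1 − (1+0.0048750)^−120) = $4,300.48.
Option B: at 4.85% the monthly rate is 0.0040417, so the payment is 390,000 × 0.0040417 / (1 − 1.0040417^−120) = $4,108.02.
Monthly savings = $4,300.48 − $4,108.02 = $192.46.
Break-even = $9,750.00 / $192.46 = 50.66 → 51 months.

51 months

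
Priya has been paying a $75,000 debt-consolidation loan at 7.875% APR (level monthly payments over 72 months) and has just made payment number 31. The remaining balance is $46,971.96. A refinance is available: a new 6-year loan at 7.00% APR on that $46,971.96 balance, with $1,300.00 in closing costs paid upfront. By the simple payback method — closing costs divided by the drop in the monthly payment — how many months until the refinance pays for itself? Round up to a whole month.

3 months

Current payment = 75,000 × 7.875%/12 / (1 − (1+0.0065625)^−72) = $1,310.42.
Refinanced payment = 46,971.96 × 0.0058333 / (1 − (1+0.0058333)^−72) = $800.83.
Monthly savings = $1,310.42 − $800.83 = $509.59.
Break-even = $1,300.00 / $509.59 = 2.55 → 3 months.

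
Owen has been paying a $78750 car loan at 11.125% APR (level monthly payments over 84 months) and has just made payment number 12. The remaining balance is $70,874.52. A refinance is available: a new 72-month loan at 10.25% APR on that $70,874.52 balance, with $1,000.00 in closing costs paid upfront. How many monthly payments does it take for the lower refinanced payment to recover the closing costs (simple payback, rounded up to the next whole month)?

Current payment = 78,750 × 11.125%/12 / (1 − (1+0.0092708)^−84) = $1,353.57.
Refinanced payment = 70,874.52 × 0.0085417 / (1 − (1+0.0085417)^−72) = $1,321.96.
Monthly savings = $1,353.57 − $1,321.96 = $31.61.
Break-even = $1,000.00 / $31.61 = 31.64 → 32 months.

32 months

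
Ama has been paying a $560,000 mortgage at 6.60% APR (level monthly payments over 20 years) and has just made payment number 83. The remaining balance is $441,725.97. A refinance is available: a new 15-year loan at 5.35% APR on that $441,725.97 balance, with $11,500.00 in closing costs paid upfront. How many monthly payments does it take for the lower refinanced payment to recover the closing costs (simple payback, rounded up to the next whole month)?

19 months

Current payment = 560,000 × 6.6%/12 / (1 − (1+0.0055000)^−240) = $4,208.24.
Refinanced payment = 441,725.97 × 0.0044583 / (1 − (1+0.0044583)^−180) = $3,574.21.
Monthly savings = $4,208.24 − $3,574.21 = $634.03.
Break-even = $11,500.00 / $634.03 = 18.14 → 19 months.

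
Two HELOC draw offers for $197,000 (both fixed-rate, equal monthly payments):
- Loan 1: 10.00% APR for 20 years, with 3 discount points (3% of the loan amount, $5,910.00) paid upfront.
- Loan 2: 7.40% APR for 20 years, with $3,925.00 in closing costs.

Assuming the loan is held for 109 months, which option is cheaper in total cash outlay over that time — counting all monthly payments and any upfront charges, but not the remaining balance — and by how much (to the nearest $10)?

Loan 2 by $37,530

Loan 1: at 10.00% the monthly rate is 0.0083333, so the payment is 197,000 × 0.0083333 / (1 − 1.0083333^−240) = $1,901.09.
Loan 2: at 7.40% the monthly rate is 0.0061667, so the payment is 197,000 × 0.0061667 / (1 − 1.0061667^−240) = $1,574.99.
Over 109 months: Loan 1 costs 109 × $1,901.09 + $5,910.00 = $213,128.81; Loan 2 costs 109 × $1,574.99 + $3,925.00 = $175,598.91.
Loan 2 is cheaper by $213,128.81 − $175,598.91 = $37,529.90.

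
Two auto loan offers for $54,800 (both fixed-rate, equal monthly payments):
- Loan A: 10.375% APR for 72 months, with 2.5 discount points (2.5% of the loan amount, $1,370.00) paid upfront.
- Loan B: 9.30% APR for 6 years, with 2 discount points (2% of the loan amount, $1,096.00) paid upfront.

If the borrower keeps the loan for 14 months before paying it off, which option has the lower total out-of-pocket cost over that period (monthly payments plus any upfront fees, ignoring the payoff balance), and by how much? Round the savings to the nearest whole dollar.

Loan B by $689

Loan A: monthly rate = 10.375%/12 = 0.0086458; payment = 54,800 × 0.0086458 / (1 − (1+0.0086458)^−72) = $1,025.61.
Loan B: monthly rate = 9.3%/12 = 0.0077500; payment = 54,800 × 0.0077500 / (1 − (1+0.0077500)^−72) = $995.98.
Over 14 months: Loan A costs 14 × $1,025.61 + $1,370.00 = $15,728.54; Loan B costs 14 × $995.98 + $1,096.00 = $15,039.72.
Loan B is cheaper by $15,728.54 − $15,039.72 = $688.82.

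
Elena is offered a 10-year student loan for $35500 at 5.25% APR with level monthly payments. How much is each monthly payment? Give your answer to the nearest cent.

$380.89

At 5.25% the monthly rate is 0.0043750, so the payment is 35,500 × 0.0043750 / (1 − 1.0043750^−120) = $380.89.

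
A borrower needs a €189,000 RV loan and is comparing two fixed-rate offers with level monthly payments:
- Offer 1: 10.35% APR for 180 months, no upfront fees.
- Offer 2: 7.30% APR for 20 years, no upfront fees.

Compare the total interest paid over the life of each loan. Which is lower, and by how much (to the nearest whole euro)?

Offer 1: at 10.35% the monthly rate is 0.0086250, so the payment is 189,000 × 0.0086250 / (1 − 1.0086250^−180) = €2,071.66.
Total interest on Offer 1 = 180 × €2,071.66 − €189,000 = €183,898.80.
Offer 2: at 7.30% the monthly rate is 0.0060833, so the payment is 189,000 × 0.0060833 / (1 − 1.0060833^−240) = €1,499.54.
Total interest on Offer 2 = 240 × €1,499.54 − €189,000 = €170,889.60.
Offer 2 is lower by €13,009.20.

Offer 2 by €13,009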